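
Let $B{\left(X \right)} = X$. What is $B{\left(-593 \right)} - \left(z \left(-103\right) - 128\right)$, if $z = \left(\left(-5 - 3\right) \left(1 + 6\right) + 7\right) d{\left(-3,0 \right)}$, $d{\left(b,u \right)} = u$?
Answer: $-465$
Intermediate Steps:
$z = 0$ ($z = \left(\left(-5 - 3\right) \left(1 + 6\right) + 7\right) 0 = \left(\left(-8\right) 7 + 7\right) 0 = \left(-56 + 7\right) 0 = \left(-49\right) 0 = 0$)
$B{\left(-593 \right)} - \left(z \left(-103\right) - 128\right) = -593 - \left(0 \left(-103\right) - 128\right) = -593 - \left(0 - 128\right) = -593 - -128 = -593 + 128 = -465$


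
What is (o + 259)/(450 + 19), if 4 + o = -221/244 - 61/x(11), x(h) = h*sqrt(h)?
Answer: 8857/16348 - 61*sqrt(11)/56749 ≈ 0.53821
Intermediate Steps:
x(h) = h**(3/2)
o = -1197/244 - 61*sqrt(11)/121 (o = -4 + (-221/244 - 61*sqrt(11)/121) = -1197/244 - 61*sqrt(11)/121 ≈ -6.5778)
(o + 259)/(450 + 19) = ((-1197/244 - 61*sqrt(11)/121) + 259)/(450 + 19) = (61999/244 - 61*sqrt(11)/121)/469 = (61999/244 - 61*sqrt(11)/121)*(1/469) = 8857/16348 - 61*sqrt(11)/56749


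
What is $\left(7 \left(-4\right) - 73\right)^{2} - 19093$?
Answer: $-8892$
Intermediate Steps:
$\left(7 \left(-4\right) - 73\right)^{2} - 19093 = \left(-28 - 73\right)^{2} - 19093 = \left(-101\right)^{2} - 19093 = 10201 - 19093 = -8892$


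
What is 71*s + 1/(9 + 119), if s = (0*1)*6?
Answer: 1/128 ≈ 0.0078125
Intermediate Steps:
s = 0 (s = 0*6 = 0)
71*s + 1/(9 + 119) = 71*0 + 1/(9 + 119) = 0 + 1/128 = 1/128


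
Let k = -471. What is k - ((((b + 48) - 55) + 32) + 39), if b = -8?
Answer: -527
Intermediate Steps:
k - ((((b + 48) - 55) + 32) + 39) = -471 - ((((-8 + 48) - 55) + 32) + 39) = -471 - (((40 - 55) + 32) + 39) = -471 - ((-15 + 32) + 39) = -471 - (17 + 39) = -471 - 1*56 = -471 - 56 = -527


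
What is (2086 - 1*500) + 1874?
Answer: 3460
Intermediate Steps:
(2086 - 1*500) + 1874 = (2086 - 500) + 1874 = 1586 + 1874 = 3460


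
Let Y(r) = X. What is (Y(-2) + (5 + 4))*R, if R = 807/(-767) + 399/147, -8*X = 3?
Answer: 153939/10738 ≈ 14.336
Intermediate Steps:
X = -3/8 (X = -⅛*3 = -3/8 ≈ -0.37500)
R = 8924/5369 (R = 807*(-1/767) + 399*(1/147) = -807/767 + 19/7 = 8924/5369 ≈ 1.6621)
Y(r) = -3/8
(Y(-2) + (5 + 4))*R = (-3/8 + (5 + 4))*(8924/5369) = (-3/8 + 9)*(8924/5369) = (69/8)*(8924/5369) = 153939/10738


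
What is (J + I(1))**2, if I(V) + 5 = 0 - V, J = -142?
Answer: 21904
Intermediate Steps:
I(V) = -5 - V (I(V) = -5 + (0 - V) = -5 - V)
(J + I(1))**2 = (-142 + (-5 - 1*1))**2 = (-142 + (-5 - 1))**2 = (-142 - 6)**2 = (-148)**2 = 21904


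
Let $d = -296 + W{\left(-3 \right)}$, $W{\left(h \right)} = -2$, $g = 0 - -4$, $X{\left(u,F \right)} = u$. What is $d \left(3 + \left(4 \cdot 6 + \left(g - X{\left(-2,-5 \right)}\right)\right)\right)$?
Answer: $-9834$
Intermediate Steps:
$g = 4$ ($g = 0 + 4 = 4$)
$d = -298$ ($d = -296 - 2 = -298$)
$d \left(3 + \left(4 \cdot 6 + \left(g - X{\left(-2,-5 \right)}\right)\right)\right) = - 298 \left(3 + \left(4 \cdot 6 + \left(4 - -2\right)\right)\right) = - 298 \left(3 + \left(24 + \left(4 + 2\right)\right)\right) = - 298 \left(3 + \left(24 + 6\right)\right) = - 298 \left(3 + 30\right) = \left(-298\right) 33 = -9834$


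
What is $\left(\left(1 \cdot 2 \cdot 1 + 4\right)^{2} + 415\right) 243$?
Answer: $109593$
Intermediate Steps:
$\left(\left(1 \cdot 2 \cdot 1 + 4\right)^{2} + 415\right) 243 = \left(\left(2 \cdot 1 + 4\right)^{2} + 415\right) 243 = \left(\left(2 + 4\right)^{2} + 415\right) 243 = \left(6^{2} + 415\right) 243 = \left(36 + 415\right) 243 = 451 \cdot 243 = 109593$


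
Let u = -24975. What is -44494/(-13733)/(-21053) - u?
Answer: 7220793159281/289120849 ≈ 24975.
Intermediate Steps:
-44494/(-13733)/(-21053) - u = -44494/(-13733)/(-21053) - 1*(-24975) = -44494*(-1/13733)*(-1/21053) + 24975 = (44494/13733)*(-1/21053) + 24975 = -44494/289120849 + 24975 = 7220793159281/289120849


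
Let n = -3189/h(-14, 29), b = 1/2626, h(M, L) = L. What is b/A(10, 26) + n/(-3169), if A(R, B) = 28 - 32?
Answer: 33405355/965328104 ≈ 0.034605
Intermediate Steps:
A(R, B) = -4
b = 1/2626 ≈ 0.00038081
n = -3189/29 ≈ -109.97
b/A(10, 26) + n/(-3169) = (1/2626)/(-4) - 3189/29/(-3169) = (1/2626)*(-¼) - 3189/29*(-1/3169) = -1/10504 + 3189/91901 = 33405355/965328104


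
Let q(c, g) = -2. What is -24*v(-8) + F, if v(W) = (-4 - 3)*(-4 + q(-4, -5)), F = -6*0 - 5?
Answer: -1013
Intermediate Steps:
F = -5 (F = 0 - 5 = -5)
v(W) = 42 (v(W) = (-4 - 3)*(-4 - 2) = -7*(-6) = 42)
-24*v(-8) + F = -24*42 - 5 = -1008 - 5 = -1013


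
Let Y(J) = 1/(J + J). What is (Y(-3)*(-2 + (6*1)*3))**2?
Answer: 64/9 ≈ 7.1111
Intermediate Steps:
Y(J) = 1/(2*J)
(Y(-3)*(-2 + (6*1)*3))**2 = (((1/2)/(-3))*(-2 + (6*1)*3))**2 = (((1/2)*(-1/3))*(-2 + 6*3))**2 = (-(-2 + 18)/6)**2 = (-1/6*16)**2 = (-8/3)**2 = 64/9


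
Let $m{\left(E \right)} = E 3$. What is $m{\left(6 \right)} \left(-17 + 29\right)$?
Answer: $216$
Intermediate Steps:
$m{\left(E \right)} = 3 E$
$m{\left(6 \right)} \left(-17 + 29\right) = 3 \cdot 6 \left(-17 + 29\right) = 18 \cdot 12 = 216$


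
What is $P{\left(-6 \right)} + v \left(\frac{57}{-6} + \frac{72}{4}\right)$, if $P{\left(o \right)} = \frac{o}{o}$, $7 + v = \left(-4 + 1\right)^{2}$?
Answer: $18$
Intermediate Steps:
$v = 2$ ($v = -7 + \left(-4 + 1\right)^{2} = -7 + \left(-3\right)^{2} = -7 + 9 = 2$)
$P{\left(o \right)} = 1$
$P{\left(-6 \right)} + v \left(\frac{57}{-6} + \frac{72}{4}\right) = 1 + 2 \left(\frac{57}{-6} + \frac{72}{4}\right) = 1 + 2 \left(57 \left(- \frac{1}{6}\right) + 72 \cdot \frac{1}{4}\right) = 1 + 2 \left(- \frac{19}{2} + 18\right) = 1 + 2 \cdot \frac{17}{2} = 1 + 17 = 18$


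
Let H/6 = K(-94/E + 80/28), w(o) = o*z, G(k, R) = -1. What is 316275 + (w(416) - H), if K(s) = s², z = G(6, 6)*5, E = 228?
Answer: 33342965729/106134 ≈ 3.1416e+5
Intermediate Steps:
z = -5 (z = -1*5 = -5)
w(o) = -5*o (w(o) = o*(-5) = -5*o)
H = 3806401/106134 (H = 6*(-94/228 + 80/28)² = 6*(-94*1/228 + 80*(1/28))² = 6*(-47/114 + 20/7)² = 6*(1951/798)² = 6*(3806401/636804) = 3806401/106134 ≈ 35.864)
316275 + (w(416) - H) = 316275 + (-5*416 - 1*3806401/106134) = 316275 + (-2080 - 3806401/106134) = 316275 - 224565121/106134 = 33342965729/106134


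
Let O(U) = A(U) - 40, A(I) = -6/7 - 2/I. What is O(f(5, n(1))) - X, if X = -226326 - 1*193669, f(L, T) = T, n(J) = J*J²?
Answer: 2939665/7 ≈ 4.1995e+5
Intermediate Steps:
n(J) = J³
X = -419995 (X = -226326 - 193669 = -419995)
A(I) = -6/7 - 2/I (A(I) = -6*⅐ - 2/I = -6/7 - 2/I)
O(U) = -286/7 - 2/U (O(U) = (-6/7 - 2/U) - 40 = -286/7 - 2/U)
O(f(5, n(1))) - X = (-286/7 - 2/(1³)) - 1*(-419995) = (-286/7 - 2/1) + 419995 = (-286/7 - 2*1) + 419995 = (-286/7 - 2) + 419995 = -300/7 + 419995 = 2939665/7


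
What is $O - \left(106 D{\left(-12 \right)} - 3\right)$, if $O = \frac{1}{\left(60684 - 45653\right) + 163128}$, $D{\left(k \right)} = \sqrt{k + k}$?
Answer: $\frac{534478}{178159} - 212 i \sqrt{6} \approx 3.0 - 519.29 i$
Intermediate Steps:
$D{\left(k \right)} = \sqrt{2} \sqrt{k}$ ($D{\left(k \right)} = \sqrt{2 k} = \sqrt{2} \sqrt{k}$)
$O = \frac{1}{178159}$ ($O = \frac{1}{15031 + 163128} = \frac{1}{178159} \approx 5.613 \cdot 10^{-6}$)
$O - \left(106 D{\left(-12 \right)} - 3\right) = \frac{1}{178159} - \left(106 \sqrt{2} \sqrt{-12} - 3\right) = \frac{1}{178159} - \left(106 \sqrt{2} \cdot 2 i \sqrt{3} - 3\right) = \frac{1}{178159} - \left(106 \cdot 2 i \sqrt{6} - 3\right) = \frac{1}{178159} - \left(212 i \sqrt{6} - 3\right) = \frac{1}{178159} - \left(-3 + 212 i \sqrt{6}\right) = \frac{1}{178159} + \left(3 - 212 i \sqrt{6}\right) = \frac{534478}{178159} - 212 i \sqrt{6}$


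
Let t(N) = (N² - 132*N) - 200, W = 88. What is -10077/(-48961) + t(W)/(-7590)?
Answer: 1139891/1535595 ≈ 0.74231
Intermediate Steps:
t(N) = -200 + N² - 132*N
-10077/(-48961) + t(W)/(-7590) = -10077/(-48961) + (-200 + 88² - 132*88)/(-7590) = -10077*(-1/48961) + (-200 + 7744 - 11616)*(-1/7590) = 10077/48961 - 4072*(-1/7590) = 10077/48961 + 2036/3795 = 1139891/1535595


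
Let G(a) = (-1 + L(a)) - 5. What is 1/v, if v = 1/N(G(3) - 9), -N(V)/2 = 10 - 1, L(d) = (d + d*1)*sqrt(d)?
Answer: -18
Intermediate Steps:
L(d) = 2*d**(3/2) (L(d) = (d + d)*sqrt(d) = (2*d)*sqrt(d) = 2*d**(3/2))
G(a) = -6 + 2*a**(3/2) (G(a) = (-1 + 2*a**(3/2)) - 5 = -6 + 2*a**(3/2))
N(V) = -18 (N(V) = -2*(10 - 1) = -2*9 = -18)
v = -1/18 (v = 1/(-18) = -1/18 ≈ -0.055556)
1/v = 1/(-1/18) = -18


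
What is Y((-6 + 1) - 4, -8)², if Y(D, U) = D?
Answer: 81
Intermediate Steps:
Y((-6 + 1) - 4, -8)² = ((-6 + 1) - 4)² = (-5 - 4)² = (-9)² = 81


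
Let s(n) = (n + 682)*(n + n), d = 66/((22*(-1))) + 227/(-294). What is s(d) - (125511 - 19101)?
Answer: -4819960871/43218 ≈ -1.1153e+5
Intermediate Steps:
d = -1109/294 (d = 66/(-22) + 227*(-1/294) = 66*(-1/22) - 227/294 = -3 - 227/294 = -1109/294 ≈ -3.7721)
s(n) = 2*n*(682 + n) (s(n) = (682 + n)*(2*n) = 2*n*(682 + n))
s(d) - (125511 - 19101) = 2*(-1109/294)*(682 - 1109/294) - (125511 - 19101) = 2*(-1109/294)*(199399/294) - 1*106410 = -221133491/43218 - 106410 = -4819960871/43218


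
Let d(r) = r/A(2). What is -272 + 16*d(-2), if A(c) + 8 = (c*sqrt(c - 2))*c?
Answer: -268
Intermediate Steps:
A(c) = -8 + c**2*sqrt(-2 + c) (A(c) = -8 + (c*sqrt(c - 2))*c = -8 + (c*sqrt(-2 + c))*c = -8 + c**2*sqrt(-2 + c))
d(r) = -r/8 (d(r) = r/(-8 + 2**2*sqrt(-2 + 2)) = r/(-8 + 4*sqrt(0)) = r/(-8 + 4*0) = r/(-8 + 0) = r/(-8) = r*(-1/8) = -r/8)
-272 + 16*d(-2) = -272 + 16*(-1/8*(-2)) = -272 + 16*(1/4) = -272 + 4 = -268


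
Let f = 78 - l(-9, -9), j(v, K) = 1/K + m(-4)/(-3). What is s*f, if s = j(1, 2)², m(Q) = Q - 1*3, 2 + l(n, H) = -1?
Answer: 2601/4 ≈ 650.25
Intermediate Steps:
l(n, H) = -3 (l(n, H) = -2 - 1 = -3)
m(Q) = -3 + Q (m(Q) = Q - 3 = -3 + Q)
j(v, K) = 7/3 + 1/K (j(v, K) = 1/K + (-3 - 4)/(-3) = 1/K - 7*(-⅓) = 1/K + 7/3 = 7/3 + 1/K)
s = 289/36 (s = (7/3 + 1/2)² = (7/3 + ½)² = (17/6)² = 289/36 ≈ 8.0278)
f = 81 (f = 78 - 1*(-3) = 78 + 3 = 81)
s*f = (289/36)*81 = 2601/4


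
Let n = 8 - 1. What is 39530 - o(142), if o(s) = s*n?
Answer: 38536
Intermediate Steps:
n = 7
o(s) = 7*s (o(s) = s*7 = 7*s)
39530 - o(142) = 39530 - 7*142 = 39530 - 1*994 = 39530 - 994 = 38536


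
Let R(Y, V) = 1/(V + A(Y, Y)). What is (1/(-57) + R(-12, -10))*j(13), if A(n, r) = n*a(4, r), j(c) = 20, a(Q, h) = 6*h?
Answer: -7970/24339 ≈ -0.32746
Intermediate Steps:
A(n, r) = 6*n*r (A(n, r) = n*(6*r) = 6*n*r)
R(Y, V) = 1/(V + 6*Y²) (R(Y, V) = 1/(V + 6*Y*Y) = 1/(V + 6*Y²))
(1/(-57) + R(-12, -10))*j(13) = (1/(-57) + 1/(-10 + 6*(-12)²))*20 = (-1/57 + 1/(-10 + 6*144))*20 = (-1/57 + 1/(-10 + 864))*20 = (-1/57 + 1/854)*20 = -797/48678*20 = -7970/24339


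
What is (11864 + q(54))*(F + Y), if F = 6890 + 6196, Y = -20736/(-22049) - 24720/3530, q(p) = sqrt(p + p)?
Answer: 1207814985329808/7783297 + 610830235332*sqrt(3)/7783297 ≈ 1.5532e+8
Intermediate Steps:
q(p) = sqrt(2)*sqrt(p) (q(p) = sqrt(2*p) = sqrt(2)*sqrt(p))
Y = -47185320/7783297 (Y = -20736*(-1/22049) - 24720*1/3530 = 20736/22049 - 2472/353 = -47185320/7783297 ≈ -6.0624)
F = 13086
(11864 + q(54))*(F + Y) = (11864 + sqrt(2)*sqrt(54))*(13086 - 47185320/7783297) = (11864 + sqrt(2)*(3*sqrt(6)))*(101805039222/7783297) = (11864 + 6*sqrt(3))*(101805039222/7783297) = 1207814985329808/7783297 + 610830235332*sqrt(3)/7783297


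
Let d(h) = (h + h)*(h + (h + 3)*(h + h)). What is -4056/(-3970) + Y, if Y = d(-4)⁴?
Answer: 2081425388/1985 ≈ 1.0486e+6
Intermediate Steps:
d(h) = 2*h*(h + 2*h*(3 + h)) (d(h) = (2*h)*(h + (3 + h)*(2*h)) = (2*h)*(h + 2*h*(3 + h)) = 2*h*(h + 2*h*(3 + h)))
Y = 1048576 (Y = ((-4)²*(14 + 4*(-4)))⁴ = (16*(14 - 16))⁴ = (16*(-2))⁴ = (-32)⁴ = 1048576)
-4056/(-3970) + Y = -4056/(-3970) + 1048576 = -4056*(-1/3970) + 1048576 = 2028/1985 + 1048576 = 2081425388/1985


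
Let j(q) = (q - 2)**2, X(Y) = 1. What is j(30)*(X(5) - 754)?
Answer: -590352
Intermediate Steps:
j(q) = (-2 + q)**2
j(30)*(X(5) - 754) = (-2 + 30)**2*(1 - 754) = 28**2*(-753) = 784*(-753) = -590352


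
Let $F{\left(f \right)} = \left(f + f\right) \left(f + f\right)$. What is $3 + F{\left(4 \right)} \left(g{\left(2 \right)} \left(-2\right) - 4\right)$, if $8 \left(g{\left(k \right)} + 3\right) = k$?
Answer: $99$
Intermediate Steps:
$g{\left(k \right)} = -3 + \frac{k}{8}$
$F{\left(f \right)} = 4 f^{2}$ ($F{\left(f \right)} = 2 f 2 f = 4 f^{2}$)
$3 + F{\left(4 \right)} \left(g{\left(2 \right)} \left(-2\right) - 4\right) = 3 + 4 \cdot 4^{2} \left(\left(-3 + \frac{1}{8} \cdot 2\right) \left(-2\right) - 4\right) = 3 + 4 \cdot 16 \left(\left(-3 + \frac{1}{4}\right) \left(-2\right) - 4\right) = 3 + 64 \left(\left(- \frac{11}{4}\right) \left(-2\right) - 4\right) = 3 + 64 \left(\frac{11}{2} - 4\right) = 3 + 64 \cdot \frac{3}{2} = 3 + 96 = 99$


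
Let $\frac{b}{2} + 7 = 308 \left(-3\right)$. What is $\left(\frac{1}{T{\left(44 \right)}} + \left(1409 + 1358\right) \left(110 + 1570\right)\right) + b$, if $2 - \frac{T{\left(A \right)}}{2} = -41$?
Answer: $\frac{399616029}{86} \approx 4.6467 \cdot 10^{6}$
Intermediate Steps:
$b = -1862$ ($b = -14 + 2 \cdot 308 \left(-3\right) = -14 + 2 \left(-924\right) = -14 - 1848 = -1862$)
$T{\left(A \right)} = 86$ ($T{\left(A \right)} = 4 - -82 = 4 + 82 = 86$)
$\left(\frac{1}{T{\left(44 \right)}} + \left(1409 + 1358\right) \left(110 + 1570\right)\right) + b = \left(\frac{1}{86} + \left(1409 + 1358\right) \left(110 + 1570\right)\right) - 1862 = \left(\frac{1}{86} + 2767 \cdot 1680\right) - 1862 = \left(\frac{1}{86} + 4648560\right) - 1862 = \frac{399776161}{86} - 1862 = \frac{399616029}{86}$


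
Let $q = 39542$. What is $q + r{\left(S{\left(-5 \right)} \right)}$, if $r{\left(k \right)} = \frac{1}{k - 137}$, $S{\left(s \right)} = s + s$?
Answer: $\frac{5812673}{147} \approx 39542.0$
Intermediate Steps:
$S{\left(s \right)} = 2 s$
$r{\left(k \right)} = \frac{1}{-137 + k}$
$q + r{\left(S{\left(-5 \right)} \right)} = 39542 + \frac{1}{-137 + 2 \left(-5\right)} = 39542 + \frac{1}{-137 - 10} = 39542 + \frac{1}{-147} = 39542 - \frac{1}{147} = \frac{5812673}{147}$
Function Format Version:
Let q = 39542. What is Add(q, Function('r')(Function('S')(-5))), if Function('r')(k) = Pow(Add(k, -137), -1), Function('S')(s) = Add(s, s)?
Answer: Rational(5812673, 147) ≈ 39542.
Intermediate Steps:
Function('S')(s) = Mul(2, s)
Function('r')(k) = Pow(Add(-137, k), -1)
Add(q, Function('r')(Function('S')(-5))) = Add(39542, Pow(Add(-137, Mul(2, -5)), -1)) = Add(39542, Pow(Add(-137, -10), -1)) = Add(39542, Pow(-147, -1)) = Add(39542, Rational(-1, 147)) = Rational(5812673, 147)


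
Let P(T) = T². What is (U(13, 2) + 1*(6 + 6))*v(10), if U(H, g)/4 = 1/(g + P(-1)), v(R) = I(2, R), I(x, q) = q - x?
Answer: 320/3 ≈ 106.67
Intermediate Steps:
v(R) = -2 + R (v(R) = R - 1*2 = R - 2 = -2 + R)
U(H, g) = 4/(1 + g) (U(H, g) = 4/(g + (-1)²) = 4/(g + 1) = 4/(1 + g))
(U(13, 2) + 1*(6 + 6))*v(10) = (4/(1 + 2) + 1*(6 + 6))*(-2 + 10) = (4/3 + 1*12)*8 = (4*(⅓) + 12)*8 = (4/3 + 12)*8 = (40/3)*8 = 320/3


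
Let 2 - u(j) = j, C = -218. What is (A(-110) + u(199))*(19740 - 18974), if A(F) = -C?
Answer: 16086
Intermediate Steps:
A(F) = 218 (A(F) = -1*(-218) = 218)
u(j) = 2 - j
(A(-110) + u(199))*(19740 - 18974) = (218 + (2 - 1*199))*(19740 - 18974) = (218 + (2 - 199))*766 = (218 - 197)*766 = 21*766 = 16086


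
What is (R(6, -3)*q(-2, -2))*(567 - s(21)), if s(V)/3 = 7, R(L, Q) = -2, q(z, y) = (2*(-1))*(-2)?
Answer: -4368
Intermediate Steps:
q(z, y) = 4 (q(z, y) = -2*(-2) = 4)
s(V) = 21 (s(V) = 3*7 = 21)
(R(6, -3)*q(-2, -2))*(567 - s(21)) = (-2*4)*(567 - 1*21) = -8*(567 - 21) = -8*546 = -4368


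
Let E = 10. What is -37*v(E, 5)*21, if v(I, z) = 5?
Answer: -3885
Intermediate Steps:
-37*v(E, 5)*21 = -37*5*21 = -185*21 = -3885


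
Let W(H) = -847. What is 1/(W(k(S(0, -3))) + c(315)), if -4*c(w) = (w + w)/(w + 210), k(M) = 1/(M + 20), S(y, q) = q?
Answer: -10/8473 ≈ -0.0011802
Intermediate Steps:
k(M) = 1/(20 + M)
c(w) = -w/(2*(210 + w)) (c(w) = -(w + w)/(4*(w + 210)) = -2*w/(4*(210 + w)) = -w/(2*(210 + w)))
1/(W(k(S(0, -3))) + c(315)) = 1/(-847 - 1*315/(420 + 2*315)) = 1/(-847 - 1*315/(420 + 630)) = 1/(-847 - 1*315/1050) = 1/(-847 - 1*315*1/1050) = 1/(-847 - 3/10) = 1/(-8473/10) = -10/8473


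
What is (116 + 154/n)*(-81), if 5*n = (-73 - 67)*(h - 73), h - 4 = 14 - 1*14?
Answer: -432513/46 ≈ -9402.5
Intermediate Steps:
h = 4 (h = 4 + (14 - 1*14) = 4 + (14 - 14) = 4 + 0 = 4)
n = 1932 (n = ((-73 - 67)*(4 - 73))/5 = (-140*(-69))/5 = (⅕)*9660 = 1932)
(116 + 154/n)*(-81) = (116 + 154/1932)*(-81) = (116 + 154*(1/1932))*(-81) = (116 + 11/138)*(-81) = (16019/138)*(-81) = -432513/46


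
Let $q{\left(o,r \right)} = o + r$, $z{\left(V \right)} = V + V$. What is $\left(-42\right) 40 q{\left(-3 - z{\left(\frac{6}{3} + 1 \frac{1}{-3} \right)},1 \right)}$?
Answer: $8960$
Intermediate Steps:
$z{\left(V \right)} = 2 V$
$\left(-42\right) 40 q{\left(-3 - z{\left(\frac{6}{3} + 1 \frac{1}{-3} \right)},1 \right)} = \left(-42\right) 40 \left(\left(-3 - 2 \left(\frac{6}{3} + 1 \frac{1}{-3}\right)\right) + 1\right) = - 1680 \left(\left(-3 - 2 \left(6 \cdot \frac{1}{3} + 1 \left(- \frac{1}{3}\right)\right)\right) + 1\right) = - 1680 \left(\left(-3 - 2 \left(2 - \frac{1}{3}\right)\right) + 1\right) = - 1680 \left(\left(-3 - 2 \cdot \frac{5}{3}\right) + 1\right) = - 1680 \left(\left(-3 - \frac{10}{3}\right) + 1\right) = - 1680 \left(- \frac{19}{3} + 1\right) = \left(-1680\right) \left(- \frac{16}{3}\right) = 8960$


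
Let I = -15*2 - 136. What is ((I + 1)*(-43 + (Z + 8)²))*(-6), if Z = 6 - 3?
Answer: 77220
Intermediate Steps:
Z = 3
I = -166 (I = -30 - 136 = -166)
((I + 1)*(-43 + (Z + 8)²))*(-6) = ((-166 + 1)*(-43 + (3 + 8)²))*(-6) = -165*(-43 + 11²)*(-6) = -165*(-43 + 121)*(-6) = -165*78*(-6) = -12870*(-6) = 77220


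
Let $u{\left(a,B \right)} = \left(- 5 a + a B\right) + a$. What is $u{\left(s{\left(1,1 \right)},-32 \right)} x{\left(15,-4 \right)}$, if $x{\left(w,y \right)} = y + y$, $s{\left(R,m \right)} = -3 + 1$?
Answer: $-576$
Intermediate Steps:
$s{\left(R,m \right)} = -2$
$x{\left(w,y \right)} = 2 y$
$u{\left(a,B \right)} = - 4 a + B a$ ($u{\left(a,B \right)} = \left(- 5 a + B a\right) + a = - 4 a + B a$)
$u{\left(s{\left(1,1 \right)},-32 \right)} x{\left(15,-4 \right)} = - 2 \left(-4 - 32\right) 2 \left(-4\right) = \left(-2\right) \left(-36\right) \left(-8\right) = 72 \left(-8\right) = -576$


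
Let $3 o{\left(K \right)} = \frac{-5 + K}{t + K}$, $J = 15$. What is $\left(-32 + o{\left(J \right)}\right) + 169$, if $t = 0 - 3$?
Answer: $\frac{2471}{18} \approx 137.28$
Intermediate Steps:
$t = -3$
$o{\left(K \right)} = \frac{-5 + K}{3 \left(-3 + K\right)}$ ($o{\left(K \right)} = \frac{\left(-5 + K\right) \frac{1}{-3 + K}}{3} = \frac{\frac{1}{-3 + K} \left(-5 + K\right)}{3} = \frac{-5 + K}{3 \left(-3 + K\right)}$)
$\left(-32 + o{\left(J \right)}\right) + 169 = \left(-32 + \frac{-5 + 15}{3 \left(-3 + 15\right)}\right) + 169 = \left(-32 + \frac{1}{3} \cdot \frac{1}{12} \cdot 10\right) + 169 = \left(-32 + \frac{5}{18}\right) + 169 = - \frac{571}{18} + 169 = \frac{2471}{18}$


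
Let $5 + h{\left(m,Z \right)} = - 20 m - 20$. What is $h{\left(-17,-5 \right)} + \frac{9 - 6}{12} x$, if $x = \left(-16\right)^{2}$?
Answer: $379$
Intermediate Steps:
$h{\left(m,Z \right)} = -25 - 20 m$ ($h{\left(m,Z \right)} = -5 - \left(20 + 20 m\right) = -25 - 20 m$)
$x = 256$
$h{\left(-17,-5 \right)} + \frac{9 - 6}{12} x = \left(-25 - -340\right) + \frac{9 - 6}{12} \cdot 256 = \left(-25 + 340\right) + 3 \cdot \frac{1}{12} \cdot 256 = 315 + \frac{1}{4} \cdot 256 = 315 + 64 = 379$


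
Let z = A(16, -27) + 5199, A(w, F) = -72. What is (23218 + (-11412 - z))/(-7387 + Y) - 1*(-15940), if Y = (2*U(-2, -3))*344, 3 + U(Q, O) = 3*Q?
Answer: 216442581/13579 ≈ 15940.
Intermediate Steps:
z = 5127 (z = -72 + 5199 = 5127)
U(Q, O) = -3 + 3*Q
Y = -6192 (Y = (2*(-3 + 3*(-2)))*344 = (2*(-3 - 6))*344 = (2*(-9))*344 = -18*344 = -6192)
(23218 + (-11412 - z))/(-7387 + Y) - 1*(-15940) = (23218 + (-11412 - 1*5127))/(-7387 - 6192) - 1*(-15940) = (23218 + (-11412 - 5127))/(-13579) + 15940 = (23218 - 16539)*(-1/13579) + 15940 = 6679*(-1/13579) + 15940 = -6679/13579 + 15940 = 216442581/13579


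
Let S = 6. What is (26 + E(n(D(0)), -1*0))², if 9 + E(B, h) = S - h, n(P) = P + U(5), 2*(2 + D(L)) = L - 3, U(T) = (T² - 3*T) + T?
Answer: 529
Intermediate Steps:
U(T) = T² - 2*T
D(L) = -7/2 + L/2 (D(L) = -2 + (L - 3)/2 = -2 + (-3 + L)/2 = -2 + (-3/2 + L/2) = -7/2 + L/2)
n(P) = 15 + P (n(P) = P + 5*(-2 + 5) = P + 5*3 = P + 15 = 15 + P)
E(B, h) = -3 - h (E(B, h) = -9 + (6 - h) = -3 - h)
(26 + E(n(D(0)), -1*0))² = (26 + (-3 - (-1)*0))² = (26 + (-3 - 1*0))² = (26 + (-3 + 0))² = (26 - 3)² = 23² = 529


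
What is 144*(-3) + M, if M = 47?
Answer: -385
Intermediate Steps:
144*(-3) + M = 144*(-3) + 47 = -432 + 47 = -385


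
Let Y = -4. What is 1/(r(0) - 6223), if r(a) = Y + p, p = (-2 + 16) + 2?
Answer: -1/6211 ≈ -0.00016100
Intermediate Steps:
p = 16 (p = 14 + 2 = 16)
r(a) = 12 (r(a) = -4 + 16 = 12)
1/(r(0) - 6223) = 1/(12 - 6223) = 1/(-6211) = -1/6211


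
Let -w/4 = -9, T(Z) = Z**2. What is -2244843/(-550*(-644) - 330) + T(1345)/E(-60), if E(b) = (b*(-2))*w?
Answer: 63046195499/152871840 ≈ 412.41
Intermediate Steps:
w = 36 (w = -4*(-9) = 36)
E(b) = -72*b (E(b) = (b*(-2))*36 = -2*b*36 = -72*b)
-2244843/(-550*(-644) - 330) + T(1345)/E(-60) = -2244843/(-550*(-644) - 330) + 1345**2/((-72*(-60))) = -2244843/(354200 - 330) + 1809025/4320 = -2244843/353870 + 1809025*(1/4320) = -2244843*1/353870 + 361805/864 = -2244843/353870 + 361805/864 = 63046195499/152871840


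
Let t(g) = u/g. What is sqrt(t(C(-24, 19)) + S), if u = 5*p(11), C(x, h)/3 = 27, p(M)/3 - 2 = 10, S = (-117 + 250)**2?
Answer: sqrt(159221)/3 ≈ 133.01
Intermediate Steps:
S = 17689 (S = 133**2 = 17689)
p(M) = 36 (p(M) = 6 + 3*10 = 6 + 30 = 36)
C(x, h) = 81 (C(x, h) = 3*27 = 81)
u = 180 (u = 5*36 = 180)
t(g) = 180/g
sqrt(t(C(-24, 19)) + S) = sqrt(180/81 + 17689) = sqrt(180*(1/81) + 17689) = sqrt(20/9 + 17689) = sqrt(159221/9) = sqrt(159221)/3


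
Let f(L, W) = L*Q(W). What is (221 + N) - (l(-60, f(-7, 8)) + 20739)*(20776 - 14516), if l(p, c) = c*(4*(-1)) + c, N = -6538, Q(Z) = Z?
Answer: -130884137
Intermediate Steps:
f(L, W) = L*W
l(p, c) = -3*c (l(p, c) = c*(-4) + c = -4*c + c = -3*c)
(221 + N) - (l(-60, f(-7, 8)) + 20739)*(20776 - 14516) = (221 - 6538) - (-(-21)*8 + 20739)*(20776 - 14516) = -6317 - (-3*(-56) + 20739)*6260 = -6317 - (168 + 20739)*6260 = -6317 - 20907*6260 = -6317 - 1*130877820 = -6317 - 130877820 = -130884137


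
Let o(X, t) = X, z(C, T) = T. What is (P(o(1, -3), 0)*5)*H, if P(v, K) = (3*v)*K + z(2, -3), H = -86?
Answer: 1290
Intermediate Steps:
P(v, K) = -3 + 3*K*v (P(v, K) = (3*v)*K - 3 = 3*K*v - 3 = -3 + 3*K*v)
(P(o(1, -3), 0)*5)*H = ((-3 + 3*0*1)*5)*(-86) = ((-3 + 0)*5)*(-86) = -3*5*(-86) = -15*(-86) = 1290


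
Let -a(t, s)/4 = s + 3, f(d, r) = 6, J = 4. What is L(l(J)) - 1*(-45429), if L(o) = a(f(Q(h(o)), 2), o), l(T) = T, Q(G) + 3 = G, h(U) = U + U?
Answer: 45401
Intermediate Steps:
h(U) = 2*U
Q(G) = -3 + G
a(t, s) = -12 - 4*s (a(t, s) = -4*(s + 3) = -4*(3 + s) = -12 - 4*s)
L(o) = -12 - 4*o
L(l(J)) - 1*(-45429) = (-12 - 4*4) - 1*(-45429) = (-12 - 16) + 45429 = -28 + 45429 = 45401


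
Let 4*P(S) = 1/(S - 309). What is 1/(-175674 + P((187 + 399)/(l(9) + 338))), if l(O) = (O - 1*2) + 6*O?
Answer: -490820/86224313079 ≈ -5.6924e-6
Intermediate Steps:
l(O) = -2 + 7*O (l(O) = (O - 2) + 6*O = (-2 + O) + 6*O = -2 + 7*O)
P(S) = 1/(4*(-309 + S)) (P(S) = 1/(4*(S - 309)) = 1/(4*(-309 + S)))
1/(-175674 + P((187 + 399)/(l(9) + 338))) = 1/(-175674 + 1/(4*(-309 + (187 + 399)/((-2 + 7*9) + 338)))) = 1/(-175674 + 1/(4*(-309 + 586/((-2 + 63) + 338)))) = 1/(-175674 + 1/(4*(-309 + 586/(61 + 338)))) = 1/(-175674 + 1/(4*(-309 + 586/399))) = 1/(-175674 + 1/(4*(-122705/399))) = 1/(-175674 + (¼)*(-399/122705)) = 1/(-175674 - 399/490820) = 1/(-86224313079/490820) = -490820/86224313079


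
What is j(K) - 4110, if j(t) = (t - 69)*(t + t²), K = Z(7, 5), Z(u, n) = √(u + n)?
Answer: -4926 - 114*√3 ≈ -5123.5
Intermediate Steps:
Z(u, n) = √(n + u)
K = 2*√3 (K = √(5 + 7) = √12 = 2*√3 ≈ 3.4641)
j(t) = (-69 + t)*(t + t²)
j(K) - 4110 = (2*√3)*(-69 + (2*√3)² - 136*√3) - 4110 = (2*√3)*(-69 + 12 - 136*√3) - 4110 = (2*√3)*(-57 - 136*√3) - 4110 = 2*√3*(-57 - 136*√3) - 4110 = -4110 + 2*√3*(-57 - 136*√3)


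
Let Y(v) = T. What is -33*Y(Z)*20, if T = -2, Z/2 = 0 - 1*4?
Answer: 1320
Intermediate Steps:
Z = -8 (Z = 2*(0 - 1*4) = 2*(0 - 4) = 2*(-4) = -8)
Y(v) = -2
-33*Y(Z)*20 = -33*(-2)*20 = 66*20 = 1320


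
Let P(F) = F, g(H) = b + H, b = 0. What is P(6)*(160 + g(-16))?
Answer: 864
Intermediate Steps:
g(H) = H (g(H) = 0 + H = H)
P(6)*(160 + g(-16)) = 6*(160 - 16) = 6*144 = 864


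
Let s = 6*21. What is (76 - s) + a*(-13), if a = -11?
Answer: 93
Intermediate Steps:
s = 126
(76 - s) + a*(-13) = (76 - 1*126) - 11*(-13) = (76 - 126) + 143 = -50 + 143 = 93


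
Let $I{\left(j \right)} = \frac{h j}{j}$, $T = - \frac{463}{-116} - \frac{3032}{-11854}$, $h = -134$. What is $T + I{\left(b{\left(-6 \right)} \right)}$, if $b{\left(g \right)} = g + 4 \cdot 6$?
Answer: $- \frac{89209231}{687532} \approx -129.75$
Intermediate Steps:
$T = \frac{2920057}{687532}$ ($T = \left(-463\right) \left(- \frac{1}{116}\right) - - \frac{1516}{5927} = \frac{463}{116} + \frac{1516}{5927} = \frac{2920057}{687532} \approx 4.2472$)
$b{\left(g \right)} = 24 + g$ ($b{\left(g \right)} = g + 24 = 24 + g$)
$I{\left(j \right)} = -134$ ($I{\left(j \right)} = \frac{\left(-134\right) j}{j} = -134$)
$T + I{\left(b{\left(-6 \right)} \right)} = \frac{2920057}{687532} - 134 = - \frac{89209231}{687532}$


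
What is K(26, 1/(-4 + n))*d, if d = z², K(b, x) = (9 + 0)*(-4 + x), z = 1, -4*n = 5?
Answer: -264/7 ≈ -37.714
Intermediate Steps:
n = -5/4 (n = -¼*5 = -5/4 ≈ -1.2500)
K(b, x) = -36 + 9*x (K(b, x) = 9*(-4 + x) = -36 + 9*x)
d = 1 (d = 1² = 1)
K(26, 1/(-4 + n))*d = (-36 + 9/(-4 - 5/4))*1 = (-36 + 9/(-21/4))*1 = (-36 + 9*(-4/21))*1 = (-36 - 12/7)*1 = -264/7*1 = -264/7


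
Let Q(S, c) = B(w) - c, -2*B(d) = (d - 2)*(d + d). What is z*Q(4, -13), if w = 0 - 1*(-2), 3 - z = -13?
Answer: 208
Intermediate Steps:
z = 16 (z = 3 - 1*(-13) = 3 + 13 = 16)
w = 2 (w = 0 + 2 = 2)
B(d) = -d*(-2 + d) (B(d) = -(d - 2)*(d + d)/2 = -(-2 + d)*2*d/2 = -d*(-2 + d))
Q(S, c) = -c (Q(S, c) = 2*(2 - 1*2) - c = 2*(2 - 2) - c = 2*0 - c = 0 - c = -c)
z*Q(4, -13) = 16*(-1*(-13)) = 16*13 = 208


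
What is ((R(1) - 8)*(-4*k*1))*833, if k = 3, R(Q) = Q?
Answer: 69972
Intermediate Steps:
((R(1) - 8)*(-4*k*1))*833 = ((1 - 8)*(-4*3*1))*833 = -(-84)*833 = -7*(-12)*833 = 84*833 = 69972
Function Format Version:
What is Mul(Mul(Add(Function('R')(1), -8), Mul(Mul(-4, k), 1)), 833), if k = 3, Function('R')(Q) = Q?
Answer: 69972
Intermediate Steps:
Mul(Mul(Add(Function('R')(1), -8), Mul(Mul(-4, k), 1)), 833) = Mul(Mul(Add(1, -8), Mul(Mul(-4, 3), 1)), 833) = Mul(Mul(-7, Mul(-12, 1)), 833) = Mul(Mul(-7, -12), 833) = Mul(84, 833) = 69972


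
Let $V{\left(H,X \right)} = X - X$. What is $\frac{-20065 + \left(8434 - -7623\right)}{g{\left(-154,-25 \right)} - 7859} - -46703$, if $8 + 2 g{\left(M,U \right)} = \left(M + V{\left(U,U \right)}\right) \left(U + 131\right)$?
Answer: $\frac{748419583}{16025} \approx 46703.0$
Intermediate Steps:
$V{\left(H,X \right)} = 0$
$g{\left(M,U \right)} = -4 + \frac{M \left(131 + U\right)}{2}$ ($g{\left(M,U \right)} = -4 + \frac{\left(M + 0\right) \left(U + 131\right)}{2} = -4 + \frac{M \left(131 + U\right)}{2}$)
$\frac{-20065 + \left(8434 - -7623\right)}{g{\left(-154,-25 \right)} - 7859} - -46703 = \frac{-20065 + \left(8434 - -7623\right)}{\left(-4 + \frac{131}{2} \left(-154\right) + \frac{1}{2} \left(-154\right) \left(-25\right)\right) - 7859} - -46703 = \frac{-20065 + \left(8434 + 7623\right)}{\left(-4 - 10087 + 1925\right) - 7859} + 46703 = \frac{-20065 + 16057}{-8166 - 7859} + 46703 = - \frac{4008}{-16025} + 46703 = \left(-4008\right) \left(- \frac{1}{16025}\right) + 46703 = \frac{4008}{16025} + 46703 = \frac{748419583}{16025}$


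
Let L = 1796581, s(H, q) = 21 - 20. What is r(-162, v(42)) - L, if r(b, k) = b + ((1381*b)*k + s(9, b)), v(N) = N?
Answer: -11193066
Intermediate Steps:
s(H, q) = 1
r(b, k) = 1 + b + 1381*b*k (r(b, k) = b + ((1381*b)*k + 1) = b + (1381*b*k + 1) = b + (1 + 1381*b*k) = 1 + b + 1381*b*k)
r(-162, v(42)) - L = (1 - 162 + 1381*(-162)*42) - 1*1796581 = (1 - 162 - 9396324) - 1796581 = -9396485 - 1796581 = -11193066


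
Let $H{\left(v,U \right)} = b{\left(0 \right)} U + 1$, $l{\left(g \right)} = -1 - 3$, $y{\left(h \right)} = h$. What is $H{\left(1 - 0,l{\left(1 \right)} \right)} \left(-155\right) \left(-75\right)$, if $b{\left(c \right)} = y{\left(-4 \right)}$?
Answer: $197625$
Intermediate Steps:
$l{\left(g \right)} = -4$
$b{\left(c \right)} = -4$
$H{\left(v,U \right)} = 1 - 4 U$ ($H{\left(v,U \right)} = - 4 U + 1 = 1 - 4 U$)
$H{\left(1 - 0,l{\left(1 \right)} \right)} \left(-155\right) \left(-75\right) = \left(1 - -16\right) \left(-155\right) \left(-75\right) = \left(1 + 16\right) \left(-155\right) \left(-75\right) = 17 \left(-155\right) \left(-75\right) = \left(-2635\right) \left(-75\right) = 197625$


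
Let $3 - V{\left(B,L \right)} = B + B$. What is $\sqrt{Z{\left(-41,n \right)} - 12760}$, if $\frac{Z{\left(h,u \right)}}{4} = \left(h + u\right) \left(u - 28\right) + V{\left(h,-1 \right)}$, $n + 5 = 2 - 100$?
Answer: $6 \sqrt{1751} \approx 251.07$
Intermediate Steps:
$n = -103$ ($n = -5 + \left(2 - 100\right) = -5 - 98 = -103$)
$V{\left(B,L \right)} = 3 - 2 B$ ($V{\left(B,L \right)} = 3 - \left(B + B\right) = 3 - 2 B$)
$Z{\left(h,u \right)} = 12 - 8 h + 4 \left(-28 + u\right) \left(h + u\right)$ ($Z{\left(h,u \right)} = 4 \left(\left(h + u\right) \left(u - 28\right) - \left(-3 + 2 h\right)\right) = 4 \left(\left(h + u\right) \left(-28 + u\right) - \left(-3 + 2 h\right)\right) = 4 \left(\left(-28 + u\right) \left(h + u\right) - \left(-3 + 2 h\right)\right) = 4 \left(3 - 2 h + \left(-28 + u\right) \left(h + u\right)\right) = 12 - 8 h + 4 \left(-28 + u\right) \left(h + u\right)$)
$\sqrt{Z{\left(-41,n \right)} - 12760} = \sqrt{\left(12 - -4920 - -11536 + 4 \left(-103\right)^{2} + 4 \left(-41\right) \left(-103\right)\right) - 12760} = \sqrt{\left(12 + 4920 + 11536 + 4 \cdot 10609 + 16892\right) - 12760} = \sqrt{\left(12 + 4920 + 11536 + 42436 + 16892\right) - 12760} = \sqrt{75796 - 12760} = \sqrt{63036} = 6 \sqrt{1751}$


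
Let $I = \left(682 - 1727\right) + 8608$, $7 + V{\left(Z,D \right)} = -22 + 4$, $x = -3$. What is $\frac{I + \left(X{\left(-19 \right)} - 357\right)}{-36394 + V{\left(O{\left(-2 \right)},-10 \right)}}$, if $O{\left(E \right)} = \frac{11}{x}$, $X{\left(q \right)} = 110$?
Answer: $- \frac{7316}{36419} \approx -0.20088$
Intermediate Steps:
$O{\left(E \right)} = - \frac{11}{3}$ ($O{\left(E \right)} = \frac{11}{-3} = 11 \left(- \frac{1}{3}\right) = - \frac{11}{3}$)
$V{\left(Z,D \right)} = -25$ ($V{\left(Z,D \right)} = -7 + \left(-22 + 4\right) = -7 - 18 = -25$)
$I = 7563$ ($I = -1045 + 8608 = 7563$)
$\frac{I + \left(X{\left(-19 \right)} - 357\right)}{-36394 + V{\left(O{\left(-2 \right)},-10 \right)}} = \frac{7563 + \left(110 - 357\right)}{-36394 - 25} = \frac{7563 + \left(110 - 357\right)}{-36419} = \left(7563 - 247\right) \left(- \frac{1}{36419}\right) = 7316 \left(- \frac{1}{36419}\right) = - \frac{7316}{36419}$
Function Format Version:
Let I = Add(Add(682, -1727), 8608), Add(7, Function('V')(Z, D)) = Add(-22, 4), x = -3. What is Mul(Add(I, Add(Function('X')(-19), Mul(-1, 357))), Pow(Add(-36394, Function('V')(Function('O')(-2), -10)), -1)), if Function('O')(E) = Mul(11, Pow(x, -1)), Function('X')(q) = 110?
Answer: Rational(-7316, 36419) ≈ -0.20088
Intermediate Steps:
Function('O')(E) = Rational(-11, 3) (Function('O')(E) = Mul(11, Pow(-3, -1)) = Mul(11, Rational(-1, 3)) = Rational(-11, 3))
Function('V')(Z, D) = -25 (Function('V')(Z, D) = Add(-7, Add(-22, 4)) = Add(-7, -18) = -25)
I = 7563 (I = Add(-1045, 8608) = 7563)
Mul(Add(I, Add(Function('X')(-19), Mul(-1, 357))), Pow(Add(-36394, Function('V')(Function('O')(-2), -10)), -1)) = Mul(Add(7563, Add(110, Mul(-1, 357))), Pow(Add(-36394, -25), -1)) = Mul(Add(7563, Add(110, -357)), Pow(-36419, -1)) = Mul(Add(7563, -247), Rational(-1, 36419)) = Mul(7316, Rational(-1, 36419)) = Rational(-7316, 36419)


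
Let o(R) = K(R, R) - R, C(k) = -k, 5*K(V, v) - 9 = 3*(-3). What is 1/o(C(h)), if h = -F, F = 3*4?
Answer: -1/12 ≈ -0.083333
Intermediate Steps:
K(V, v) = 0 (K(V, v) = 9/5 + (3*(-3))/5 = 9/5 + (1/5)*(-9) = 9/5 - 9/5 = 0)
F = 12
h = -12 (h = -1*12 = -12)
o(R) = -R (o(R) = 0 - R = -R)
1/o(C(h)) = 1/(-(-1)*(-12)) = 1/(-1*12) = 1/(-12) = -1/12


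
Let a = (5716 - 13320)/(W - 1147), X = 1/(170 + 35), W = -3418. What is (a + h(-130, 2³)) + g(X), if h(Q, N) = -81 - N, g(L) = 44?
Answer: -197821/4565 ≈ -43.334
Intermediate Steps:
X = 1/205 ≈ 0.0048781
a = 7604/4565 (a = (5716 - 13320)/(-3418 - 1147) = -7604/(-4565) = -7604*(-1/4565) = 7604/4565 ≈ 1.6657)
(a + h(-130, 2³)) + g(X) = (7604/4565 + (-81 - 1*2³)) + 44 = (7604/4565 + (-81 - 1*8)) + 44 = (7604/4565 + (-81 - 8)) + 44 = (7604/4565 - 89) + 44 = -398681/4565 + 44 = -197821/4565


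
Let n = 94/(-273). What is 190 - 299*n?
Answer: 6152/21 ≈ 292.95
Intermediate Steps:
n = -94/273 (n = 94*(-1/273) = -94/273 ≈ -0.34432)
190 - 299*n = 190 - 299*(-94/273) = 190 + 2162/21 = 6152/21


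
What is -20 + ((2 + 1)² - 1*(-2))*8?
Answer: 68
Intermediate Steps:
-20 + ((2 + 1)² - 1*(-2))*8 = -20 + (3² + 2)*8 = -20 + (9 + 2)*8 = -20 + 11*8 = -20 + 88 = 68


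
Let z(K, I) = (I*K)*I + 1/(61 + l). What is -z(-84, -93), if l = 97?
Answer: 114789527/158 ≈ 7.2652e+5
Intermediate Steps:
z(K, I) = 1/158 + K*I² (z(K, I) = (I*K)*I + 1/(61 + 97) = K*I² + 1/158 = 1/158 + K*I²)
-z(-84, -93) = -(1/158 - 84*(-93)²) = -(1/158 - 84*8649) = -(1/158 - 726516) = -1*(-114789527/158) = 114789527/158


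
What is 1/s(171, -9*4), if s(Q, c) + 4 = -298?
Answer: -1/302 ≈ -0.0033113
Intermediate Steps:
s(Q, c) = -302 (s(Q, c) = -4 - 298 = -302)
1/s(171, -9*4) = 1/(-302) = -1/302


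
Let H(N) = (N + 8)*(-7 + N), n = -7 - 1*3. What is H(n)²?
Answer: 1156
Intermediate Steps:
n = -10 (n = -7 - 3 = -10)
H(N) = (-7 + N)*(8 + N) (H(N) = (8 + N)*(-7 + N) = (-7 + N)*(8 + N))
H(n)² = (-56 - 10 + (-10)²)² = (-56 - 10 + 100)² = 34² = 1156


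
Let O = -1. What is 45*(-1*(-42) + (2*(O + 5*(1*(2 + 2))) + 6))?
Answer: 3870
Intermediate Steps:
45*(-1*(-42) + (2*(O + 5*(1*(2 + 2))) + 6)) = 45*(-1*(-42) + (2*(-1 + 5*(1*(2 + 2))) + 6)) = 45*(42 + (2*(-1 + 5*(1*4)) + 6)) = 45*(42 + (2*(-1 + 5*4) + 6)) = 45*(42 + (2*(-1 + 20) + 6)) = 45*(42 + (2*19 + 6)) = 45*(42 + (38 + 6)) = 45*(42 + 44) = 45*86 = 3870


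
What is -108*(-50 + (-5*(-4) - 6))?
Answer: 3888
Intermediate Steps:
-108*(-50 + (-5*(-4) - 6)) = -108*(-50 + (20 - 6)) = -108*(-50 + 14) = -108*(-36) = 3888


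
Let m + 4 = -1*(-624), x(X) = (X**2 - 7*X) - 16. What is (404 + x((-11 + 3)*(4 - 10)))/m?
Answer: 19/5 ≈ 3.8000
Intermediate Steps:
x(X) = -16 + X**2 - 7*X
m = 620 (m = -4 - 1*(-624) = -4 + 624 = 620)
(404 + x((-11 + 3)*(4 - 10)))/m = (404 + (-16 + ((-11 + 3)*(4 - 10))**2 - 7*(-11 + 3)*(4 - 10)))/620 = (404 + (-16 + (-8*(-6))**2 - (-56)*(-6)))*(1/620) = (404 + (-16 + 48**2 - 7*48))*(1/620) = (404 + (-16 + 2304 - 336))*(1/620) = (404 + 1952)*(1/620) = 2356*(1/620) = 19/5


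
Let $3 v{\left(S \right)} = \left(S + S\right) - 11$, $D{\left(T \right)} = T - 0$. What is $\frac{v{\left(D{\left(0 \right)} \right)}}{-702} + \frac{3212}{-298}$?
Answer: $- \frac{3380597}{313794} \approx -10.773$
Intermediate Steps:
$D{\left(T \right)} = T$ ($D{\left(T \right)} = T + 0 = T$)
$v{\left(S \right)} = - \frac{11}{3} + \frac{2 S}{3}$ ($v{\left(S \right)} = \frac{\left(S + S\right) - 11}{3} = \frac{2 S - 11}{3} = \frac{-11 + 2 S}{3} = - \frac{11}{3} + \frac{2 S}{3}$)
$\frac{v{\left(D{\left(0 \right)} \right)}}{-702} + \frac{3212}{-298} = \frac{- \frac{11}{3} + \frac{2}{3} \cdot 0}{-702} + \frac{3212}{-298} = \left(- \frac{11}{3} + 0\right) \left(- \frac{1}{702}\right) + 3212 \left(- \frac{1}{298}\right) = \left(- \frac{11}{3}\right) \left(- \frac{1}{702}\right) - \frac{1606}{149} = \frac{11}{2106} - \frac{1606}{149} = - \frac{3380597}{313794}$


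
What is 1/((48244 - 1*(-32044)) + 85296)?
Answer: 1/165584 ≈ 6.0392e-6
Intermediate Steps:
1/((48244 - 1*(-32044)) + 85296) = 1/((48244 + 32044) + 85296) = 1/(80288 + 85296) = 1/165584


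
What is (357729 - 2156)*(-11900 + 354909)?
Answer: 121964739157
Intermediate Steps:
(357729 - 2156)*(-11900 + 354909) = 355573*343009 = 121964739157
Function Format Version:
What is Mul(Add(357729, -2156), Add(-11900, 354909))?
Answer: 121964739157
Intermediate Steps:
Mul(Add(357729, -2156), Add(-11900, 354909)) = Mul(355573, 343009) = 121964739157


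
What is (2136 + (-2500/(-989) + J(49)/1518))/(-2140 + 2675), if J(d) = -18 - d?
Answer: 139587383/34921590 ≈ 3.9972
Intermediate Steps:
(2136 + (-2500/(-989) + J(49)/1518))/(-2140 + 2675) = (2136 + (-2500/(-989) + (-18 - 1*49)/1518))/(-2140 + 2675) = (2136 + (-2500*(-1/989) + (-18 - 49)*(1/1518)))/535 = (2136 + (2500/989 - 67*1/1518))*(1/535) = (2136 + (2500/989 - 67/1518))*(1/535) = (2136 + 162119/65274)*(1/535) = (139587383/65274)*(1/535) = 139587383/34921590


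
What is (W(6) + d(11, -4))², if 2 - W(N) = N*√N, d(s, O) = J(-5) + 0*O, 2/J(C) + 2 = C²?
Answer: 116568/529 - 576*√6/23 ≈ 159.01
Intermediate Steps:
J(C) = 2/(-2 + C²)
d(s, O) = 2/23 (d(s, O) = 2/(-2 + (-5)²) + 0*O = 2/(-2 + 25) + 0 = 2/23 + 0 = 2/23)
W(N) = 2 - N^(3/2) (W(N) = 2 - N*√N = 2 - N^(3/2))
(W(6) + d(11, -4))² = ((2 - 6^(3/2)) + 2/23)² = ((2 - 6*√6) + 2/23)² = (48/23 - 6*√6)²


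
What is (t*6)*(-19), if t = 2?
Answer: -228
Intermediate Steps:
(t*6)*(-19) = (2*6)*(-19) = 12*(-19) = -228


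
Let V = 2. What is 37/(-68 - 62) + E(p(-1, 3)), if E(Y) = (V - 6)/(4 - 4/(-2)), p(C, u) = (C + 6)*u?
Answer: -371/390 ≈ -0.95128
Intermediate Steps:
p(C, u) = u*(6 + C) (p(C, u) = (6 + C)*u = u*(6 + C))
E(Y) = -⅔ (E(Y) = (2 - 6)/(4 - 4/(-2)) = -4/(4 - 4*(-½)) = -4/(4 + 2) = -4/6 = -4*⅙ = -⅔)
37/(-68 - 62) + E(p(-1, 3)) = 37/(-68 - 62) - ⅔ = 37/(-130) - ⅔ = 37*(-1/130) - ⅔ = -37/130 - ⅔ = -371/390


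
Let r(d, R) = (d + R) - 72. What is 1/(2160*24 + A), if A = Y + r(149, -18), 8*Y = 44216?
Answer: 1/57426 ≈ 1.7414e-5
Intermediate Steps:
r(d, R) = -72 + R + d (r(d, R) = (R + d) - 72 = -72 + R + d)
Y = 5527 (Y = (⅛)*44216 = 5527)
A = 5586 (A = 5527 + (-72 - 18 + 149) = 5527 + 59 = 5586)
1/(2160*24 + A) = 1/(2160*24 + 5586) = 1/(51840 + 5586) = 1/57426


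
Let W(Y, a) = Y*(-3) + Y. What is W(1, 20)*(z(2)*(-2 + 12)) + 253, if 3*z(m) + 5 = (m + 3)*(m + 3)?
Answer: 359/3 ≈ 119.67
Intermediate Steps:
z(m) = -5/3 + (3 + m)²/3 (z(m) = -5/3 + ((m + 3)*(m + 3))/3 = -5/3 + ((3 + m)*(3 + m))/3 = -5/3 + (3 + m)²/3)
W(Y, a) = -2*Y (W(Y, a) = -3*Y + Y = -2*Y)
W(1, 20)*(z(2)*(-2 + 12)) + 253 = (-2*1)*((-5/3 + (3 + 2)²/3)*(-2 + 12)) + 253 = -2*(-5/3 + (⅓)*5²)*10 + 253 = -2*(-5/3 + (⅓)*25)*10 + 253 = -2*(-5/3 + 25/3)*10 + 253 = -40*10/3 + 253 = -2*200/3 + 253 = -400/3 + 253 = 359/3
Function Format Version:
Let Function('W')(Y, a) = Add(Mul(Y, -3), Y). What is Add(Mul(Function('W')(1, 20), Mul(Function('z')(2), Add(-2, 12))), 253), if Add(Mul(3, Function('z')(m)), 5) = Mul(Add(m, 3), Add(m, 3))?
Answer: Rational(359, 3) ≈ 119.67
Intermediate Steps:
Function('z')(m) = Add(Rational(-5, 3), Mul(Rational(1, 3), Pow(Add(3, m), 2))) (Function('z')(m) = Add(Rational(-5, 3), Mul(Rational(1, 3), Mul(Add(m, 3), Add(m, 3)))) = Add(Rational(-5, 3), Mul(Rational(1, 3), Mul(Add(3, m), Add(3, m)))) = Add(Rational(-5, 3), Mul(Rational(1, 3), Pow(Add(3, m), 2))))
Function('W')(Y, a) = Mul(-2, Y) (Function('W')(Y, a) = Add(Mul(-3, Y), Y) = Mul(-2, Y))
Add(Mul(Function('W')(1, 20), Mul(Function('z')(2), Add(-2, 12))), 253) = Add(Mul(Mul(-2, 1), Mul(Add(Rational(-5, 3), Mul(Rational(1, 3), Pow(Add(3, 2), 2))), Add(-2, 12))), 253) = Add(Mul(-2, Mul(Add(Rational(-5, 3), Mul(Rational(1, 3), Pow(5, 2))), 10)), 253) = Add(Mul(-2, Mul(Add(Rational(-5, 3), Mul(Rational(1, 3), 25)), 10)), 253) = Add(Mul(-2, Mul(Add(Rational(-5, 3), Rational(25, 3)), 10)), 253) = Add(Mul(-2, Mul(Rational(20, 3), 10)), 253) = Add(Mul(-2, Rational(200, 3)), 253) = Add(Rational(-400, 3), 253) = Rational(359, 3)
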